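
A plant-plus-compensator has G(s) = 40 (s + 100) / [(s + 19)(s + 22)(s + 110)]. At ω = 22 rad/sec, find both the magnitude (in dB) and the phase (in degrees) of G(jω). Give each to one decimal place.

|j22 + 100| = √(22² + 100²) = 102.4
|j22 + 19| = √(22² + 19²) = 29.07
|j22 + 22| = √(22² + 22²) = 31.11
|j22 + 110| = √(22² + 110²) = 112.2
|G(j22)| = 40 × 102.4 / (29.07 × 31.11 × 112.2) = 0.040369
20 log₁₀(0.040369) = -27.88 dB
∠(j22 + 100) = arctan(22/100) = 12.41°
∠(j22 + 19) = arctan(22/19) = 49.18°
∠(j22 + 22) = arctan(22/22) = 45.00°
∠(j22 + 110) = arctan(22/110) = 11.31°
∠G(j22) = 12.41° − (49.18° + 45.00° + 11.31°) = -93.09°

|G| = -27.9 dB, ∠G = -93.1°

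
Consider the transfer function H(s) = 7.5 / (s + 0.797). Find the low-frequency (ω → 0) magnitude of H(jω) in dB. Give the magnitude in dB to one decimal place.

19.5 dB

H(0) = 7.5 / 0.797 = 9.4103
20 log₁₀(9.4103) = 19.47 dB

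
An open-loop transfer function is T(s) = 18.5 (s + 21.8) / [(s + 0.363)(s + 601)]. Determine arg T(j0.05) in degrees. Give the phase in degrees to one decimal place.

-7.7°

∠(j0.05 + 21.8) = arctan(0.05/21.8) = 0.13°
∠(j0.05 + 0.363) = arctan(0.05/0.363) = 7.84°
∠(j0.05 + 601) = arctan(0.05/601) = 0.00°
∠T(j0.05) = 0.13° − (7.84° + 0.00°) = -7.72°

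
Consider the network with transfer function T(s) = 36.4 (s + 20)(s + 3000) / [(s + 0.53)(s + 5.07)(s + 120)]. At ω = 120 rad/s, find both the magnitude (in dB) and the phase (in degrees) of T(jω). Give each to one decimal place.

|T| = 14.7 dB, ∠T = -139.5°

|j120 + 20| = √(120² + 20²) = 121.7
|j120 + 3000| = √(120² + 3000²) = 3002
|j120 + 0.53| = √(120² + 0.53²) = 120
|j120 + 5.07| = √(120² + 5.07²) = 120.1
|j120 + 120| = √(120² + 120²) = 169.7
|T(j120)| = 36.4 × 121.7 × 3002 / (120 × 120.1 × 169.7) = 5.4356
20 log₁₀(5.4356) = 14.71 dB
∠(j120 + 20) = arctan(120/20) = 80.54°
∠(j120 + 3000) = arctan(120/3000) = 2.29°
∠(j120 + 0.53) = arctan(120/0.53) = 89.75°
∠(j120 + 5.07) = arctan(120/5.07) = 87.58°
∠(j120 + 120) = arctan(120/120) = 45.00°
∠T(j120) = 80.54° + 2.29° − (89.75° + 87.58° + 45.00°) = -139.50°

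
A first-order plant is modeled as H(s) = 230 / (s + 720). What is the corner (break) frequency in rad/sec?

The single real pole at s = −720 gives a corner at ω = 720 rad/sec.

720 rad/sec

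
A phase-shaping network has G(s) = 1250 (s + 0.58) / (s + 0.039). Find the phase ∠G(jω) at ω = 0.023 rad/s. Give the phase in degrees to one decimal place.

-28.3°

∠(j0.023 + 0.58) = arctan(0.023/0.58) = 2.27°
∠(j0.023 + 0.039) = arctan(0.023/0.039) = 30.53°
∠G(j0.023) = 2.27° − 30.53° = -28.26°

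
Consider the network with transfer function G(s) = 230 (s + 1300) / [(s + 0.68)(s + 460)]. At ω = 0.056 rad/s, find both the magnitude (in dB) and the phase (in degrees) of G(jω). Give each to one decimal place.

|j0.056 + 1300| = √(0.056² + 1300²) = 1300
|j0.056 + 0.68| = √(0.056² + 0.68²) = 0.6823
|j0.056 + 460| = √(0.056² + 460²) = 460
|G(j0.056)| = 230 × 1300 / (0.6823 × 460) = 952.66
20 log₁₀(952.66) = 59.58 dB
∠(j0.056 + 1300) = arctan(0.056/1300) = 0.00°
∠(j0.056 + 0.68) = arctan(0.056/0.68) = 4.71°
∠(j0.056 + 460) = arctan(0.056/460) = 0.01°
∠G(j0.056) = 0.00° − (4.71° + 0.01°) = -4.71°

|G| = 59.6 dB, ∠G = -4.7 deg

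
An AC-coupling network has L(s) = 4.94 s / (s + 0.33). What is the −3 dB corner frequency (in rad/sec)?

0.33 rad/sec

For a single-pole high-pass, the −3 dB point is at the pole: ω = 0.33 rad/sec.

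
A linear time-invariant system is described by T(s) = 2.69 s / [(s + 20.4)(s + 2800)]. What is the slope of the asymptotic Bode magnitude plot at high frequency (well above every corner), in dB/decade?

With 1 zero and 2 poles, the high-frequency asymptotic slope is 20 × (1 − 2) = -20 dB/decade.

-20 dB/decade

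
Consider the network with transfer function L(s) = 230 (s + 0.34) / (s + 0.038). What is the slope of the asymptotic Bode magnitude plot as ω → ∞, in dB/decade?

With 1 zero and 1 pole, the high-frequency asymptotic slope is 20 × (1 − 1) = 0 dB/decade.

0 dB/decade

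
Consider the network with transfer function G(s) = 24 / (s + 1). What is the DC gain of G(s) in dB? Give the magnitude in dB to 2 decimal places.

G(0) = 24 / 1 = 24
20 log₁₀(24) = 27.604 dB

27.60 dB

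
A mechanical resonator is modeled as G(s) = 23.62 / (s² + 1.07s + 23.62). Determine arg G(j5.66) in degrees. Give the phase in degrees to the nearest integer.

-144°

∠[(j5.66)² + 1.07(j5.66) + 23.62] = ∠[-8.4156 + j6.0562] = 144.26°
∠G(j5.66) = −144.26° = -144.26°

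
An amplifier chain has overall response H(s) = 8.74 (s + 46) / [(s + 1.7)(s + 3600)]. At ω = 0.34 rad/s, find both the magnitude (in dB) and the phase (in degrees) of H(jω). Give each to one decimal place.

|j0.34 + 46| = √(0.34² + 46²) = 46
|j0.34 + 1.7| = √(0.34² + 1.7²) = 1.734
|j0.34 + 3600| = √(0.34² + 3600²) = 3600
|H(j0.34)| = 8.74 × 46 / (1.734 × 3600) = 0.064419
20 log₁₀(0.064419) = -23.82 dB
∠(j0.34 + 46) = arctan(0.34/46) = 0.42°
∠(j0.34 + 1.7) = arctan(0.34/1.7) = 11.31°
∠(j0.34 + 3600) = arctan(0.34/3600) = 0.01°
∠H(j0.34) = 0.42° − (11.31° + 0.01°) = -10.89°

|H| = -23.8 dB, ∠H = -10.9°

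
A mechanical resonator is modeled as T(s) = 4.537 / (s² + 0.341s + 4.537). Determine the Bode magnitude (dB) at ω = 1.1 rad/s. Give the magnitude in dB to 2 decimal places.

2.64 dB

|(j1.1)² + 0.341(j1.1) + 4.537| = |3.327 + j0.3751| = 3.348
|T(j1.1)| = 4.537 / 3.348 = 1.3551
20 log₁₀(1.3551) = 2.639 dB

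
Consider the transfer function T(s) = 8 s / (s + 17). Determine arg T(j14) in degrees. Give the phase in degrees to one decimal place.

∠(j14) = 90.00°
∠(j14 + 17) = arctan(14/17) = 39.47°
∠T(j14) = 90.00° − 39.47° = 50.53°

50.5°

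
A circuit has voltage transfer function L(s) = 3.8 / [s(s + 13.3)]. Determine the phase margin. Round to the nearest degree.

89°

Gain crossover: |L(jω)| = 1 at ω ≈ 0.286 rad/s.
∠L(j0.286) = −90° − arctan(0.286/13.3) ≈ -91.23°
PM = 180° + (-91.23°) = 88.77°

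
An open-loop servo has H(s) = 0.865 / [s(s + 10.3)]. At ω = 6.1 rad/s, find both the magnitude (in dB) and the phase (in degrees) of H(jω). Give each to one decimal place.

|j6.1 + 10.3| = √(6.1² + 10.3²) = 11.97
|j6.1| = 6.1
|H(j6.1)| = 0.865 / (11.97 × 6.1) = 0.011846
20 log₁₀(0.011846) = -38.53 dB
∠(j6.1 + 10.3) = arctan(6.1/10.3) = 30.64°
∠(j6.1) = 90.00°
∠H(j6.1) = − (30.64° + 90.00°) = -120.64°

|H| = -38.5 dB, ∠H = -120.6°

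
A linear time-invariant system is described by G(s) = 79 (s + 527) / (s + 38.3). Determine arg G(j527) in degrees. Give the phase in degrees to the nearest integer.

-41°

∠(j527 + 527) = arctan(527/527) = 45.00°
∠(j527 + 38.3) = arctan(527/38.3) = 85.84°
∠G(j527) = 45.00° − 85.84° = -40.84°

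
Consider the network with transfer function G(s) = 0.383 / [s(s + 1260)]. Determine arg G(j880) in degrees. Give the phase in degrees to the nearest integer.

-125 deg

∠(j880 + 1260) = arctan(880/1260) = 34.93°
∠(j880) = 90.00°
∠G(j880) = − (34.93° + 90.00°) = -124.93°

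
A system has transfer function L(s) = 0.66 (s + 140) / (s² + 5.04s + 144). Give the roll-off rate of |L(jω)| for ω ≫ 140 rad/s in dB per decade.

-20 dB/decade

With 1 zero and 2 poles, the high-frequency asymptotic slope is 20 × (1 − 2) = -20 dB/decade.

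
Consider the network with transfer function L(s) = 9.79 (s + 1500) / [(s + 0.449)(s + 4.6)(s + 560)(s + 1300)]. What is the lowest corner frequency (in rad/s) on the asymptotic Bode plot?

Break frequencies occur at each pole and zero magnitude: 0.449 rad/s, 4.6 rad/s, 560 rad/s, 1300 rad/s, 1500 rad/s.
The lowest is 0.449 rad/s.

0.449 rad/s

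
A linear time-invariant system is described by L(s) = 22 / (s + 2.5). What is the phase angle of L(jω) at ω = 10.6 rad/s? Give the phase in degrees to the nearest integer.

-77°

∠(j10.6 + 2.5) = arctan(10.6/2.5) = 76.73°
∠L(j10.6) = −76.73° = -76.73°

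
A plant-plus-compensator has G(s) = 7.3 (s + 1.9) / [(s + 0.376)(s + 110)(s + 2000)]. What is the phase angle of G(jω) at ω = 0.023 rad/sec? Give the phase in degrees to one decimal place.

-2.8°

∠(j0.023 + 1.9) = arctan(0.023/1.9) = 0.69°
∠(j0.023 + 0.376) = arctan(0.023/0.376) = 3.50°
∠(j0.023 + 110) = arctan(0.023/110) = 0.01°
∠(j0.023 + 2000) = arctan(0.023/2000) = 0.00°
∠G(j0.023) = 0.69° − (3.50° + 0.01° + 0.00°) = -2.82°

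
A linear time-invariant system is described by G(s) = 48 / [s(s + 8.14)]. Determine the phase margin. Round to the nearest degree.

Gain crossover: |G(jω)| = 1 at ω ≈ 5.02 rad/s.
∠G(j5.02) = −90° − arctan(5.02/8.14) ≈ -121.66°
PM = 180° + (-121.66°) = 58.34°

58°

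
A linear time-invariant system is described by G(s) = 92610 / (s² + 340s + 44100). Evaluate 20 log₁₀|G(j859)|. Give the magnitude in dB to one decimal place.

-18.2 dB

|(j859)² + 340(j859) + 44100| = |-6.9378e+05 + j2.9206e+05| = 7.527e+05
|G(j859)| = 92610 / 7.527e+05 = 0.12303
20 log₁₀(0.12303) = -18.20 dB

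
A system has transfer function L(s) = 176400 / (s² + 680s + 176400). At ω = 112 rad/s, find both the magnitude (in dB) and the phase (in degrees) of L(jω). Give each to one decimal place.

|L| = -0.2 dB, ∠L = -24.9 deg

|(j112)² + 680(j112) + 176400| = |1.6386e+05 + j76160| = 1.807e+05
|L(j112)| = 176400 / 1.807e+05 = 0.97625
20 log₁₀(0.97625) = -0.21 dB
∠[(j112)² + 680(j112) + 176400] = ∠[1.6386e+05 + j76160] = 24.93°
∠L(j112) = −24.93° = -24.93°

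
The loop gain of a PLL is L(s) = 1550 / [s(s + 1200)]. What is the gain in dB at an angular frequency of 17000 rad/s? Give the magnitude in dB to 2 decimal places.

|j17000 + 1200| = √(17000² + 1200²) = 1.704e+04
|j17000| = 1.7e+04
|L(j17000)| = 1550 / (1.704e+04 × 1.7e+04) = 5.35e-06
20 log₁₀(5.35e-06) = -105.433 dB

-105.43 dB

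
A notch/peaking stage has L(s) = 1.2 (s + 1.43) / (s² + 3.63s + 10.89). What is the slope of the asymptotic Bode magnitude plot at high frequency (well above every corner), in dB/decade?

With 1 zero and 2 poles, the high-frequency asymptotic slope is 20 × (1 − 2) = -20 dB/decade.

-20 dB/decade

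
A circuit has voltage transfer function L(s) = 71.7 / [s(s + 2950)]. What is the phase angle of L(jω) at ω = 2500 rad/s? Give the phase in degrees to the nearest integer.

∠(j2500 + 2950) = arctan(2500/2950) = 40.28°
∠(j2500) = 90.00°
∠L(j2500) = − (40.28° + 90.00°) = -130.28°

-130°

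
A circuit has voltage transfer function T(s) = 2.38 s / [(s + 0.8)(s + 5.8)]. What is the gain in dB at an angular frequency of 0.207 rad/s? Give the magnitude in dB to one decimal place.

-19.8 dB

|j0.207| = 0.207
|j0.207 + 0.8| = √(0.207² + 0.8²) = 0.8263
|j0.207 + 5.8| = √(0.207² + 5.8²) = 5.804
|T(j0.207)| = 2.38 × 0.207 / (0.8263 × 5.804) = 0.10273
20 log₁₀(0.10273) = -19.77 dB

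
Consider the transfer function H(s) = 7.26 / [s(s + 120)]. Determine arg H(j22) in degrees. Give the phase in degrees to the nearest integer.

-100°

∠(j22 + 120) = arctan(22/120) = 10.39°
∠(j22) = 90.00°
∠H(j22) = − (10.39° + 90.00°) = -100.39°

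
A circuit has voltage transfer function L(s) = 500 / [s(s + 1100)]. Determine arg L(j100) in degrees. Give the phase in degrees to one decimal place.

∠(j100 + 1100) = arctan(100/1100) = 5.19°
∠(j100) = 90.00°
∠L(j100) = − (5.19° + 90.00°) = -95.19°

-95.2°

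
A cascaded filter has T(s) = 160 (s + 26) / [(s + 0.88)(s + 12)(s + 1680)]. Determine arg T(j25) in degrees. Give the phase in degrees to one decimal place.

-109.3°

∠(j25 + 26) = arctan(25/26) = 43.88°
∠(j25 + 0.88) = arctan(25/0.88) = 87.98°
∠(j25 + 12) = arctan(25/12) = 64.36°
∠(j25 + 1680) = arctan(25/1680) = 0.85°
∠T(j25) = 43.88° − (87.98° + 64.36° + 0.85°) = -109.32°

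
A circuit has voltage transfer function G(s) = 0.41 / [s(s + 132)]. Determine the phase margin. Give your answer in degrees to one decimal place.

90.0°

Gain crossover: |G(jω)| = 1 at ω ≈ 0.00311 rad/s.
∠G(j0.00311) = −90° − arctan(0.00311/132) ≈ -90.00°
PM = 180° + (-90.00°) = 90.00°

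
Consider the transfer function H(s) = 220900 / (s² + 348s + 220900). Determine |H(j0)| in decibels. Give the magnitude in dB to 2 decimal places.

H(0) = 220900 / 220900 = 1
20 log₁₀(1) = 0.000 dB

0.00 dB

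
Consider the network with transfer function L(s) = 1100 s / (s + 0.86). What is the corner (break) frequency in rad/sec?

The single real pole at s = −0.86 gives a corner at ω = 0.86 rad/sec.

0.86 rad/sec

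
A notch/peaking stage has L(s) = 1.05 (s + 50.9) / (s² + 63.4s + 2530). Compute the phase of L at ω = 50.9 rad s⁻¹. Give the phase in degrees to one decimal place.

∠(j50.9 + 50.9) = arctan(50.9/50.9) = 45.00°
∠[(j50.9)² + 63.4(j50.9) + 2530] = ∠[-60.81 + j3227.1] = 91.08°
∠L(j50.9) = 45.00° − 91.08° = -46.08°

-46.1°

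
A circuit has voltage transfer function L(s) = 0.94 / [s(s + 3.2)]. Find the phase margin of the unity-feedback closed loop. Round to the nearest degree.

Gain crossover: |L(jω)| = 1 at ω ≈ 0.293 rad/s.
∠L(j0.293) = −90° − arctan(0.293/3.2) ≈ -95.22°
PM = 180° + (-95.22°) = 84.78°

85 deg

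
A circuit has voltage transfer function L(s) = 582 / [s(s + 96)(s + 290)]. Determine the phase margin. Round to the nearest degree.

90°

Gain crossover: |L(jω)| = 1 at ω ≈ 0.0209 rad/sec.
∠L(j0.0209) = −90° − arctan(0.0209/96) − arctan(0.0209/290) ≈ -90.02°
PM = 180° + (-90.02°) = 89.98°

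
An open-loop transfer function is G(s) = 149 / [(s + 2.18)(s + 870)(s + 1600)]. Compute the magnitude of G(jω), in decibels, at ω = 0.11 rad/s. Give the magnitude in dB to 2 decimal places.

-86.19 dB

|j0.11 + 2.18| = √(0.11² + 2.18²) = 2.183
|j0.11 + 870| = √(0.11² + 870²) = 870
|j0.11 + 1600| = √(0.11² + 1600²) = 1600
|G(j0.11)| = 149 / (2.183 × 870 × 1600) = 4.9039e-05
20 log₁₀(4.9039e-05) = -86.189 dB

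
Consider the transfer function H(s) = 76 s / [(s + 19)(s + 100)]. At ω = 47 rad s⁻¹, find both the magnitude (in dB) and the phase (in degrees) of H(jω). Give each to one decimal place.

|H| = -3.9 dB, ∠H = -3.2°

|j47| = 47
|j47 + 19| = √(47² + 19²) = 50.7
|j47 + 100| = √(47² + 100²) = 110.5
|H(j47)| = 76 × 47 / (50.7 × 110.5) = 0.63768
20 log₁₀(0.63768) = -3.91 dB
∠(j47) = 90.00°
∠(j47 + 19) = arctan(47/19) = 67.99°
∠(j47 + 100) = arctan(47/100) = 25.17°
∠H(j47) = 90.00° − (67.99° + 25.17°) = -3.16°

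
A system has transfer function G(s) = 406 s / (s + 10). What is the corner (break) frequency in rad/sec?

10 rad/sec

The single real pole at s = −10 gives a corner at ω = 10 rad/sec.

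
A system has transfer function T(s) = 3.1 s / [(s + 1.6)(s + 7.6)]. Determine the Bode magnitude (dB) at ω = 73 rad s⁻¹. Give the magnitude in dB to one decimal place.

|j73| = 73
|j73 + 1.6| = √(73² + 1.6²) = 73.02
|j73 + 7.6| = √(73² + 7.6²) = 73.39
|T(j73)| = 3.1 × 73 / (73.02 × 73.39) = 0.042227
20 log₁₀(0.042227) = -27.49 dB

-27.5 dB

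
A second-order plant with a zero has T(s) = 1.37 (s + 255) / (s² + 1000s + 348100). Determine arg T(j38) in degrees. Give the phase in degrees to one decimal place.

2.2°

∠(j38 + 255) = arctan(38/255) = 8.48°
∠[(j38)² + 1000(j38) + 348100] = ∠[3.4666e+05 + j38000] = 6.26°
∠T(j38) = 8.48° − 6.26° = 2.22°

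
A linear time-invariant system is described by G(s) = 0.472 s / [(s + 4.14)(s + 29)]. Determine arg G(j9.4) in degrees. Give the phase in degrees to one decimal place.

5.8°

∠(j9.4) = 90.00°
∠(j9.4 + 4.14) = arctan(9.4/4.14) = 66.23°
∠(j9.4 + 29) = arctan(9.4/29) = 17.96°
∠G(j9.4) = 90.00° − (66.23° + 17.96°) = 5.81°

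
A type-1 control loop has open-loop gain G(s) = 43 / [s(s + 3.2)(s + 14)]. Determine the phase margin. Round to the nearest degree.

70°

Gain crossover: |G(jω)| = 1 at ω ≈ 0.92 rad s⁻¹.
∠G(j0.92) = −90° − arctan(0.92/3.2) − arctan(0.92/14) ≈ -109.81°
PM = 180° + (-109.81°) = 70.19°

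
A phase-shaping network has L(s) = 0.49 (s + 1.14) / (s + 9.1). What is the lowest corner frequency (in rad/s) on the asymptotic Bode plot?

Break frequencies occur at each pole and zero magnitude: 1.14 rad/s, 9.1 rad/s.
The lowest is 1.14 rad/s.

1.14 rad/s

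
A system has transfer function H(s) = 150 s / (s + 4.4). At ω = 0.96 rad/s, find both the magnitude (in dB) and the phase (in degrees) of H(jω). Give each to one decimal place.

|j0.96| = 0.96
|j0.96 + 4.4| = √(0.96² + 4.4²) = 4.504
|H(j0.96)| = 150 × 0.96 / 4.504 = 31.975
20 log₁₀(31.975) = 30.10 dB
∠(j0.96) = 90.00°
∠(j0.96 + 4.4) = arctan(0.96/4.4) = 12.31°
∠H(j0.96) = 90.00° − 12.31° = 77.69°

|H| = 30.1 dB, ∠H = 77.7°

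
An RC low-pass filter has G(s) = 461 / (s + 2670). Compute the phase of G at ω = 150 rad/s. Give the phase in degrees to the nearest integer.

-3°

∠(j150 + 2670) = arctan(150/2670) = 3.22°
∠G(j150) = −3.22° = -3.22°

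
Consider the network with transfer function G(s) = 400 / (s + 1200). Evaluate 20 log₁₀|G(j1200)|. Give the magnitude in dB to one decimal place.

-12.6 dB

|j1200 + 1200| = √(1200² + 1200²) = 1697
|G(j1200)| = 400 / 1697 = 0.2357
20 log₁₀(0.2357) = -12.55 dB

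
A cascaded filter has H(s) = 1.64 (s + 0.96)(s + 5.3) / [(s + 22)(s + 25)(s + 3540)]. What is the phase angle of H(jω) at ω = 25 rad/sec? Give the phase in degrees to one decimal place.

∠(j25 + 0.96) = arctan(25/0.96) = 87.80°
∠(j25 + 5.3) = arctan(25/5.3) = 78.03°
∠(j25 + 22) = arctan(25/22) = 48.65°
∠(j25 + 25) = arctan(25/25) = 45.00°
∠(j25 + 3540) = arctan(25/3540) = 0.40°
∠H(j25) = 87.80° + 78.03° − (48.65° + 45.00° + 0.40°) = 71.77°

71.8 deg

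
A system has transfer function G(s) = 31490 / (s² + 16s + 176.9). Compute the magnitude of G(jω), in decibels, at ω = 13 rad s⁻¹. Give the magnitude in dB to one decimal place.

|(j13)² + 16(j13) + 176.9| = |7.9 + j208| = 208.1
|G(j13)| = 31490 / 208.1 = 151.29
20 log₁₀(151.29) = 43.60 dB

43.6 dB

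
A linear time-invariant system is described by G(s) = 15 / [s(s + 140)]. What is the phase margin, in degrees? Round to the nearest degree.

Gain crossover: |G(jω)| = 1 at ω ≈ 0.107 rad/s.
∠G(j0.107) = −90° − arctan(0.107/140) ≈ -90.04°
PM = 180° + (-90.04°) = 89.96°

90°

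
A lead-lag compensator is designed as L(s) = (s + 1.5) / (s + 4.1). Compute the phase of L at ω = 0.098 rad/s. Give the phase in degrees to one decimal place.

2.4 deg

∠(j0.098 + 1.5) = arctan(0.098/1.5) = 3.74°
∠(j0.098 + 4.1) = arctan(0.098/4.1) = 1.37°
∠L(j0.098) = 3.74° − 1.37° = 2.37°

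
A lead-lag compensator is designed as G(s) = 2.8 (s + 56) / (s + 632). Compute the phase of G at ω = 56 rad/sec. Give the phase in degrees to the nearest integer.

40 deg

∠(j56 + 56) = arctan(56/56) = 45.00°
∠(j56 + 632) = arctan(56/632) = 5.06°
∠G(j56) = 45.00° − 5.06° = 39.94°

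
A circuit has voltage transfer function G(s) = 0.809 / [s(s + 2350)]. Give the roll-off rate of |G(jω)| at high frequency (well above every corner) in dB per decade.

-40 dB/decade

With 0 zeros and 2 poles, the high-frequency asymptotic slope is 20 × (0 − 2) = -40 dB/decade.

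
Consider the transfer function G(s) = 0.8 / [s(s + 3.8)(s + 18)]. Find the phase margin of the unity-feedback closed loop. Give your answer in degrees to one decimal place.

89.8°

Gain crossover: |G(jω)| = 1 at ω ≈ 0.0117 rad s⁻¹.
∠G(j0.0117) = −90° − arctan(0.0117/3.8) − arctan(0.0117/18) ≈ -90.21°
PM = 180° + (-90.21°) = 89.79°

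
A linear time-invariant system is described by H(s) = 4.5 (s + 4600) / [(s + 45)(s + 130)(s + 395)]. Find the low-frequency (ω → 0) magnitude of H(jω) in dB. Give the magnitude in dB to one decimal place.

-41.0 dB

H(0) = 4.5 × 4600 / (45 × 130 × 395) = 0.0089581
20 log₁₀(0.0089581) = -40.96 dB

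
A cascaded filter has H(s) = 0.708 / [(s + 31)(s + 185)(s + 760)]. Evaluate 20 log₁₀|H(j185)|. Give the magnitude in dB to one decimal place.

|j185 + 31| = √(185² + 31²) = 187.6
|j185 + 185| = √(185² + 185²) = 261.6
|j185 + 760| = √(185² + 760²) = 782.2
|H(j185)| = 0.708 / (187.6 × 261.6 × 782.2) = 1.8444e-08
20 log₁₀(1.8444e-08) = -154.68 dB

-154.7 dB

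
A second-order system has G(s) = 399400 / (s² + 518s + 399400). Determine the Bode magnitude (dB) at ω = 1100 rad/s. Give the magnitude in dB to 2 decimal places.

-7.89 dB

|(j1100)² + 518(j1100) + 399400| = |-8.106e+05 + j5.698e+05| = 9.908e+05
|G(j1100)| = 399400 / 9.908e+05 = 0.4031
20 log₁₀(0.4031) = -7.892 dB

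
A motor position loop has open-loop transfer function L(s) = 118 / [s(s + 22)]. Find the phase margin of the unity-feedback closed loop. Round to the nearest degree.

Gain crossover: |L(jω)| = 1 at ω ≈ 5.22 rad/sec.
∠L(j5.22) = −90° − arctan(5.22/22) ≈ -103.34°
PM = 180° + (-103.34°) = 76.66°

77°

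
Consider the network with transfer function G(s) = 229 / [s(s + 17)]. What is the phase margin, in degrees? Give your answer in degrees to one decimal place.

56.5 deg

Gain crossover: |G(jω)| = 1 at ω ≈ 11.2 rad/s.
∠G(j11.2) = −90° − arctan(11.2/17) ≈ -123.47°
PM = 180° + (-123.47°) = 56.53°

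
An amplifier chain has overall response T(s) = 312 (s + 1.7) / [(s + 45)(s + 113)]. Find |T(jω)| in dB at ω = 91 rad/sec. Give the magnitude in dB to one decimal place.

|j91 + 1.7| = √(91² + 1.7²) = 91.02
|j91 + 45| = √(91² + 45²) = 101.5
|j91 + 113| = √(91² + 113²) = 145.1
|T(j91)| = 312 × 91.02 / (101.5 × 145.1) = 1.928
20 log₁₀(1.928) = 5.70 dB

5.7 dB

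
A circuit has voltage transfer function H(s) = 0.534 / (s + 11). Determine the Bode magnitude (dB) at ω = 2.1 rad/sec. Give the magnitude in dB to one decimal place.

|j2.1 + 11| = √(2.1² + 11²) = 11.2
|H(j2.1)| = 0.534 / 11.2 = 0.047684
20 log₁₀(0.047684) = -26.43 dB

-26.4 dB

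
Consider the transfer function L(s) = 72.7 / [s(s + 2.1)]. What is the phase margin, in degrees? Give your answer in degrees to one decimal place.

14.0°

Gain crossover: |L(jω)| = 1 at ω ≈ 8.4 rad/s.
∠L(j8.4) = −90° − arctan(8.4/2.1) ≈ -165.96°
PM = 180° + (-165.96°) = 14.04°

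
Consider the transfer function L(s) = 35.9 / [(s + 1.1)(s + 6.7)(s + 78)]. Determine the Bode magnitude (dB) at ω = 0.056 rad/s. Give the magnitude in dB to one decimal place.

-24.1 dB

|j0.056 + 1.1| = √(0.056² + 1.1²) = 1.101
|j0.056 + 6.7| = √(0.056² + 6.7²) = 6.7
|j0.056 + 78| = √(0.056² + 78²) = 78
|L(j0.056)| = 35.9 / (1.101 × 6.7 × 78) = 0.062367
20 log₁₀(0.062367) = -24.10 dB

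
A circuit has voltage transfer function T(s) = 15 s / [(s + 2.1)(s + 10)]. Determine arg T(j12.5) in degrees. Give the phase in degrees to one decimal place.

-41.8 deg

∠(j12.5) = 90.00°
∠(j12.5 + 2.1) = arctan(12.5/2.1) = 80.46°
∠(j12.5 + 10) = arctan(12.5/10) = 51.34°
∠T(j12.5) = 90.00° − (80.46° + 51.34°) = -41.80°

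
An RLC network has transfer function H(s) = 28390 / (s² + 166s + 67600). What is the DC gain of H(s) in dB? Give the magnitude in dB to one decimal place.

-7.5 dB

H(0) = 28390 / 67600 = 0.41997
20 log₁₀(0.41997) = -7.54 dB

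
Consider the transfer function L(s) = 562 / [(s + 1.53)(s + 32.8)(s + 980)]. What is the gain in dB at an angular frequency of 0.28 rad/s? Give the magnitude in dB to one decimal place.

|j0.28 + 1.53| = √(0.28² + 1.53²) = 1.555
|j0.28 + 32.8| = √(0.28² + 32.8²) = 32.8
|j0.28 + 980| = √(0.28² + 980²) = 980
|L(j0.28)| = 562 / (1.555 × 32.8 × 980) = 0.01124
20 log₁₀(0.01124) = -38.98 dB

-39.0 dB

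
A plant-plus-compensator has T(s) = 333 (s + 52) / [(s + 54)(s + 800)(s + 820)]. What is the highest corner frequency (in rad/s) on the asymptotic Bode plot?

Break frequencies occur at each pole and zero magnitude: 52 rad/s, 54 rad/s, 800 rad/s, 820 rad/s.
The highest is 820 rad/s.

820 rad/s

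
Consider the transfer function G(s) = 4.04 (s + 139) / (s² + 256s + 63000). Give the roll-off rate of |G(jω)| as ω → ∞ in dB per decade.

-20 dB/decade

With 1 zero and 2 poles, the high-frequency asymptotic slope is 20 × (1 − 2) = -20 dB/decade.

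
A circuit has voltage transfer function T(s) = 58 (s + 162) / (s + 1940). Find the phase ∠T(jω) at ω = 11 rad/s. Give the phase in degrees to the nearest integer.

∠(j11 + 162) = arctan(11/162) = 3.88°
∠(j11 + 1940) = arctan(11/1940) = 0.32°
∠T(j11) = 3.88° − 0.32° = 3.56°

4°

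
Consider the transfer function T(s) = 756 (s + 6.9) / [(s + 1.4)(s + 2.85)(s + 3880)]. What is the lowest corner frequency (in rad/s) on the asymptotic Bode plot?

Break frequencies occur at each pole and zero magnitude: 1.4 rad/s, 2.85 rad/s, 6.9 rad/s, 3880 rad/s.
The lowest is 1.4 rad/s.

1.4 rad/s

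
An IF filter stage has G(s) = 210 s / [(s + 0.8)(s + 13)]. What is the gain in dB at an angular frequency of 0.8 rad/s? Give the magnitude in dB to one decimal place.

21.1 dB

|j0.8| = 0.8
|j0.8 + 0.8| = √(0.8² + 0.8²) = 1.131
|j0.8 + 13| = √(0.8² + 13²) = 13.02
|G(j0.8)| = 210 × 0.8 / (1.131 × 13.02) = 11.401
20 log₁₀(11.401) = 21.14 dB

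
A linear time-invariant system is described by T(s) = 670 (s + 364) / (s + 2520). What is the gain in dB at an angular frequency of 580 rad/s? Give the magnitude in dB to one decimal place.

45.0 dB

|j580 + 364| = √(580² + 364²) = 684.8
|j580 + 2520| = √(580² + 2520²) = 2586
|T(j580)| = 670 × 684.8 / 2586 = 177.42
20 log₁₀(177.42) = 44.98 dB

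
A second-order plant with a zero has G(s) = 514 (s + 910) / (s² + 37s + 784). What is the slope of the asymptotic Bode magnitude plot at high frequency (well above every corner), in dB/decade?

With 1 zero and 2 poles, the high-frequency asymptotic slope is 20 × (1 − 2) = -20 dB/decade.

-20 dB/decade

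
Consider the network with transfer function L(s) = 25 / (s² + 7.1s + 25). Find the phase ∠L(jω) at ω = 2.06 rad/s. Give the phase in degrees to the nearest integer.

-35°

∠[(j2.06)² + 7.1(j2.06) + 25] = ∠[20.756 + j14.626] = 35.17°
∠L(j2.06) = −35.17° = -35.17°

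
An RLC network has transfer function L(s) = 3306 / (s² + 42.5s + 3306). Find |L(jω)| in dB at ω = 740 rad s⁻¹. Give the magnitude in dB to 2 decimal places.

-44.35 dB

|(j740)² + 42.5(j740) + 3306| = |-5.4429e+05 + j31450| = 5.452e+05
|L(j740)| = 3306 / 5.452e+05 = 0.0060638
20 log₁₀(0.0060638) = -44.345 dB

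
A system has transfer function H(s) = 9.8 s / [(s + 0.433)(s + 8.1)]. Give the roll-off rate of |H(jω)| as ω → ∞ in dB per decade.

-20 dB/decade

With 1 zero and 2 poles, the high-frequency asymptotic slope is 20 × (1 − 2) = -20 dB/decade.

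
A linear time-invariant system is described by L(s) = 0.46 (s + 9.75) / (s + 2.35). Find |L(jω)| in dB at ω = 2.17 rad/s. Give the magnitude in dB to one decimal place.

3.1 dB

|j2.17 + 9.75| = √(2.17² + 9.75²) = 9.989
|j2.17 + 2.35| = √(2.17² + 2.35²) = 3.199
|L(j2.17)| = 0.46 × 9.989 / 3.199 = 1.4365
20 log₁₀(1.4365) = 3.15 dB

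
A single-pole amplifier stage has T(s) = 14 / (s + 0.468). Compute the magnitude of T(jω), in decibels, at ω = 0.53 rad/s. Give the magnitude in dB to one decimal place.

|j0.53 + 0.468| = √(0.53² + 0.468²) = 0.7071
|T(j0.53)| = 14 / 0.7071 = 19.8
20 log₁₀(19.8) = 25.93 dB

25.9 dB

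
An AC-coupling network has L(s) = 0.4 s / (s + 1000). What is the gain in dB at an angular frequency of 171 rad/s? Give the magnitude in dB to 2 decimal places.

|j171| = 171
|j171 + 1000| = √(171² + 1000²) = 1015
|L(j171)| = 0.4 × 171 / 1015 = 0.067421
20 log₁₀(0.067421) = -23.424 dB

-23.42 dB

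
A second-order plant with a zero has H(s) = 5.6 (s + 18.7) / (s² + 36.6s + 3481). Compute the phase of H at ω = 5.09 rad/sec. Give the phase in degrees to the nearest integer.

12 deg

∠(j5.09 + 18.7) = arctan(5.09/18.7) = 15.23°
∠[(j5.09)² + 36.6(j5.09) + 3481] = ∠[3455.1 + j186.29] = 3.09°
∠H(j5.09) = 15.23° − 3.09° = 12.14°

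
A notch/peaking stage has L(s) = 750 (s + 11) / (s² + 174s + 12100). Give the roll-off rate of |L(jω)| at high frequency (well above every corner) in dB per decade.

With 1 zero and 2 poles, the high-frequency asymptotic slope is 20 × (1 − 2) = -20 dB/decade.

-20 dB/decade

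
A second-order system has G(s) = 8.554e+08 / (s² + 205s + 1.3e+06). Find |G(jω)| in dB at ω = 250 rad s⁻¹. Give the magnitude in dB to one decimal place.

56.8 dB

|(j250)² + 205(j250) + 1.3e+06| = |1.2375e+06 + j51250| = 1.239e+06
|G(j250)| = 8.554e+08 / 1.239e+06 = 690.64
20 log₁₀(690.64) = 56.79 dB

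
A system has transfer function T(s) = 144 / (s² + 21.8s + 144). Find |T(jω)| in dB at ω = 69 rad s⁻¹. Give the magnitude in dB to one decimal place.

|(j69)² + 21.8(j69) + 144| = |-4617 + j1504.2| = 4856
|T(j69)| = 144 / 4856 = 0.029655
20 log₁₀(0.029655) = -30.56 dB

-30.6 dB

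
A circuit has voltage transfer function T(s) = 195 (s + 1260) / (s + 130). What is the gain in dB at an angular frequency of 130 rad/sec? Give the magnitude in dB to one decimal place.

62.6 dB

|j130 + 1260| = √(130² + 1260²) = 1267
|j130 + 130| = √(130² + 130²) = 183.8
|T(j130)| = 195 × 1267 / 183.8 = 1343.5
20 log₁₀(1343.5) = 62.56 dB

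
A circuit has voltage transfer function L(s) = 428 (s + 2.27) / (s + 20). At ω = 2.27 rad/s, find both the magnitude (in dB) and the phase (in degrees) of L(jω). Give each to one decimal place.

|L| = 36.7 dB, ∠L = 38.5°

|j2.27 + 2.27| = √(2.27² + 2.27²) = 3.21
|j2.27 + 20| = √(2.27² + 20²) = 20.13
|L(j2.27)| = 428 × 3.21 / 20.13 = 68.261
20 log₁₀(68.261) = 36.68 dB
∠(j2.27 + 2.27) = arctan(2.27/2.27) = 45.00°
∠(j2.27 + 20) = arctan(2.27/20) = 6.48°
∠L(j2.27) = 45.00° − 6.48° = 38.52°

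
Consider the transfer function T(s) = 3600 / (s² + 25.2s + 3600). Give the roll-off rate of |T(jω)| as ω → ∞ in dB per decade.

With 0 zeros and 2 poles, the high-frequency asymptotic slope is 20 × (0 − 2) = -40 dB/decade.

-40 dB/decade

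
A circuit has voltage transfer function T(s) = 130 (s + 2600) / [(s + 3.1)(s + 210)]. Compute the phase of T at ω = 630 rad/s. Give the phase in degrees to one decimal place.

-147.7°

∠(j630 + 2600) = arctan(630/2600) = 13.62°
∠(j630 + 3.1) = arctan(630/3.1) = 89.72°
∠(j630 + 210) = arctan(630/210) = 71.57°
∠T(j630) = 13.62° − (89.72° + 71.57°) = -147.66°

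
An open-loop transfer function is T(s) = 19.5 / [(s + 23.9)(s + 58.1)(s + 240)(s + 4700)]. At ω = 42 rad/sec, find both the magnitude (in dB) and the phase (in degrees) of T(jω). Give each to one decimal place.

|j42 + 23.9| = √(42² + 23.9²) = 48.32
|j42 + 58.1| = √(42² + 58.1²) = 71.69
|j42 + 240| = √(42² + 240²) = 243.6
|j42 + 4700| = √(42² + 4700²) = 4700
|T(j42)| = 19.5 / (48.32 × 71.69 × 243.6 × 4700) = 4.9151e-09
20 log₁₀(4.9151e-09) = -166.17 dB
∠(j42 + 23.9) = arctan(42/23.9) = 60.36°
∠(j42 + 58.1) = arctan(42/58.1) = 35.86°
∠(j42 + 240) = arctan(42/240) = 9.93°
∠(j42 + 4700) = arctan(42/4700) = 0.51°
∠T(j42) = − (60.36° + 35.86° + 9.93° + 0.51°) = -106.66°

|T| = -166.2 dB, ∠T = -106.7°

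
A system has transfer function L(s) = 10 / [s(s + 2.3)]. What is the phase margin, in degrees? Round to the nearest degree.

Gain crossover: |L(jω)| = 1 at ω ≈ 2.77 rad/s.
∠L(j2.77) = −90° − arctan(2.77/2.3) ≈ -140.34°
PM = 180° + (-140.34°) = 39.66°

40°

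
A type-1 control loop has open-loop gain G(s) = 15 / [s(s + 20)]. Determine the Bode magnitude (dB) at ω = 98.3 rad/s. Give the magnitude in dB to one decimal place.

-56.4 dB

|j98.3 + 20| = √(98.3² + 20²) = 100.3
|j98.3| = 98.3
|G(j98.3)| = 15 / (100.3 × 98.3) = 0.0015212
20 log₁₀(0.0015212) = -56.36 dB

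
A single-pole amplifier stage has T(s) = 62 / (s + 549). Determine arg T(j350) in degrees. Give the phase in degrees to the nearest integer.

∠(j350 + 549) = arctan(350/549) = 32.52°
∠T(j350) = −32.52° = -32.52°

-33°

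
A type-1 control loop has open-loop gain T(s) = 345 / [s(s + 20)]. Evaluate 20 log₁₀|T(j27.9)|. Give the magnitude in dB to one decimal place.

-8.9 dB

|j27.9 + 20| = √(27.9² + 20²) = 34.33
|j27.9| = 27.9
|T(j27.9)| = 345 / (34.33 × 27.9) = 0.36022
20 log₁₀(0.36022) = -8.87 dB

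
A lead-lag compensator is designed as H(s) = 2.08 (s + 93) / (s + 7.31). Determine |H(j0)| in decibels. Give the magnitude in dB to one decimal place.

28.5 dB

H(0) = 2.08 × 93 / 7.31 = 26.462
20 log₁₀(26.462) = 28.45 dB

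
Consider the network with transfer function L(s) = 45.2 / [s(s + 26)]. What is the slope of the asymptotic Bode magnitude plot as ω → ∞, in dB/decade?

-40 dB/decade

With 0 zeros and 2 poles, the high-frequency asymptotic slope is 20 × (0 − 2) = -40 dB/decade.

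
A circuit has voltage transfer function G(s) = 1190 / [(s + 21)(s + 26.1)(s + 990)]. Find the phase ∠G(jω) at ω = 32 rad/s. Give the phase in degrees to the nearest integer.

∠(j32 + 21) = arctan(32/21) = 56.73°
∠(j32 + 26.1) = arctan(32/26.1) = 50.80°
∠(j32 + 990) = arctan(32/990) = 1.85°
∠G(j32) = − (56.73° + 50.80° + 1.85°) = -109.37°

-109 deg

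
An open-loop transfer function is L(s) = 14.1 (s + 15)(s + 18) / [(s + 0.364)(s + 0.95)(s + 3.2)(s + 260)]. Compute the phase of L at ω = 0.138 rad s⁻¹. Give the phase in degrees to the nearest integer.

∠(j0.138 + 15) = arctan(0.138/15) = 0.53°
∠(j0.138 + 18) = arctan(0.138/18) = 0.44°
∠(j0.138 + 0.364) = arctan(0.138/0.364) = 20.76°
∠(j0.138 + 0.95) = arctan(0.138/0.95) = 8.27°
∠(j0.138 + 3.2) = arctan(0.138/3.2) = 2.47°
∠(j0.138 + 260) = arctan(0.138/260) = 0.03°
∠L(j0.138) = 0.53° + 0.44° − (20.76° + 8.27° + 2.47° + 0.03°) = -30.56°

-31°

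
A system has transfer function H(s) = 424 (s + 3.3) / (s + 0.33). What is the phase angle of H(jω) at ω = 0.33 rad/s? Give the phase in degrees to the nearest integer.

-39 deg

∠(j0.33 + 3.3) = arctan(0.33/3.3) = 5.71°
∠(j0.33 + 0.33) = arctan(0.33/0.33) = 45.00°
∠H(j0.33) = 5.71° − 45.00° = -39.29°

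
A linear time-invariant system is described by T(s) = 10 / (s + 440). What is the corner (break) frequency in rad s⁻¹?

The single real pole at s = −440 gives a corner at ω = 440 rad s⁻¹.

440 rad s⁻¹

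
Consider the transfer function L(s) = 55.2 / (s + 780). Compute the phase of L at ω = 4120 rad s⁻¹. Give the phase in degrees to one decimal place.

-79.3°

∠(j4120 + 780) = arctan(4120/780) = 79.28°
∠L(j4120) = −79.28° = -79.28°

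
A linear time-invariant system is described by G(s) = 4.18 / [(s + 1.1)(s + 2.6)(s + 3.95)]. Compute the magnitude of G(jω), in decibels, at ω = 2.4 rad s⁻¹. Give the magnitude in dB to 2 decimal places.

|j2.4 + 1.1| = √(2.4² + 1.1²) = 2.64
|j2.4 + 2.6| = √(2.4² + 2.6²) = 3.538
|j2.4 + 3.95| = √(2.4² + 3.95²) = 4.622
|G(j2.4)| = 4.18 / (2.64 × 3.538 × 4.622) = 0.096813
20 log₁₀(0.096813) = -20.281 dB

-20.28 dB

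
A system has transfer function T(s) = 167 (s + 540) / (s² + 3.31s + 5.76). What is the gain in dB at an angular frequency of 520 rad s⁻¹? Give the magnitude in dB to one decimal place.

|j520 + 540| = √(520² + 540²) = 749.7
|(j520)² + 3.31(j520) + 5.76| = |-2.7039e+05 + j1721.2| = 2.704e+05
|T(j520)| = 167 × 749.7 / 2.704e+05 = 0.463
20 log₁₀(0.463) = -6.69 dB

-6.7 dB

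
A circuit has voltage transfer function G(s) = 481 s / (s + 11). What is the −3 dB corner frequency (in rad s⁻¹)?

11 rad s⁻¹

For a single-pole high-pass, the −3 dB point is at the pole: ω = 11 rad s⁻¹.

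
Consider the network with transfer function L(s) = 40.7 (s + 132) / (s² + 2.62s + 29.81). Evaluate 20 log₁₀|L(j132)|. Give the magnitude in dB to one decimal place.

-7.2 dB

|j132 + 132| = √(132² + 132²) = 186.7
|(j132)² + 2.62(j132) + 29.81| = |-17394 + j345.84| = 1.74e+04
|L(j132)| = 40.7 × 186.7 / 1.74e+04 = 0.43671
20 log₁₀(0.43671) = -7.20 dB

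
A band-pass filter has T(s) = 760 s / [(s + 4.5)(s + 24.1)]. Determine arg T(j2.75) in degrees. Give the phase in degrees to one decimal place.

52.1°

∠(j2.75) = 90.00°
∠(j2.75 + 4.5) = arctan(2.75/4.5) = 31.43°
∠(j2.75 + 24.1) = arctan(2.75/24.1) = 6.51°
∠T(j2.75) = 90.00° − (31.43° + 6.51°) = 52.06°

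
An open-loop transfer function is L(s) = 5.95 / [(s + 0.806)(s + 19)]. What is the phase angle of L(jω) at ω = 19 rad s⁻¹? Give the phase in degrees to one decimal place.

∠(j19 + 0.806) = arctan(19/0.806) = 87.57°
∠(j19 + 19) = arctan(19/19) = 45.00°
∠L(j19) = − (87.57° + 45.00°) = -132.57°

-132.6°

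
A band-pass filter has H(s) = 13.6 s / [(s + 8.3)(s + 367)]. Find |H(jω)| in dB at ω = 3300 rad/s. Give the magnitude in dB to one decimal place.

|j3300| = 3300
|j3300 + 8.3| = √(3300² + 8.3²) = 3300
|j3300 + 367| = √(3300² + 367²) = 3320
|H(j3300)| = 13.6 × 3300 / (3300 × 3320) = 0.0040959
20 log₁₀(0.0040959) = -47.75 dB

-47.8 dB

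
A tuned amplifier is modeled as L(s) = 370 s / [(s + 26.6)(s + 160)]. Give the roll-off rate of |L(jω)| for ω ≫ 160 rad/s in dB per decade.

-20 dB/decade

With 1 zero and 2 poles, the high-frequency asymptotic slope is 20 × (1 − 2) = -20 dB/decade.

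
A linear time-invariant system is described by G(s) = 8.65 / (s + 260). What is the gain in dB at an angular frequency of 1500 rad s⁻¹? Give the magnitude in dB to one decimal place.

-44.9 dB

|j1500 + 260| = √(1500² + 260²) = 1522
|G(j1500)| = 8.65 / 1522 = 0.0056819
20 log₁₀(0.0056819) = -44.91 dB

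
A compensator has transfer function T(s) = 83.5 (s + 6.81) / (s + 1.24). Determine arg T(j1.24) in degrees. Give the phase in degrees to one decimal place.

-34.7°

∠(j1.24 + 6.81) = arctan(1.24/6.81) = 10.32°
∠(j1.24 + 1.24) = arctan(1.24/1.24) = 45.00°
∠T(j1.24) = 10.32° − 45.00° = -34.68°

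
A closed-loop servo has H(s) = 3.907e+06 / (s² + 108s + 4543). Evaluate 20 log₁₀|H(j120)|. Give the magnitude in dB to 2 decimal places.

47.60 dB

|(j120)² + 108(j120) + 4543| = |-9857 + j12960| = 1.628e+04
|H(j120)| = 3.907e+06 / 1.628e+04 = 239.95
20 log₁₀(239.95) = 47.602 dB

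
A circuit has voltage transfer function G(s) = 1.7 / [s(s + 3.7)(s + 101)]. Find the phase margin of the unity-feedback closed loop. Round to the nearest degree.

90°

Gain crossover: |G(jω)| = 1 at ω ≈ 0.00455 rad s⁻¹.
∠G(j0.00455) = −90° − arctan(0.00455/3.7) − arctan(0.00455/101) ≈ -90.07°
PM = 180° + (-90.07°) = 89.93°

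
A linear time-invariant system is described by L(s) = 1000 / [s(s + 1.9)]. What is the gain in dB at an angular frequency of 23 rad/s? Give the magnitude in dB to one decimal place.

5.5 dB

|j23 + 1.9| = √(23² + 1.9²) = 23.08
|j23| = 23
|L(j23)| = 1000 / (23.08 × 23) = 1.8839
20 log₁₀(1.8839) = 5.50 dB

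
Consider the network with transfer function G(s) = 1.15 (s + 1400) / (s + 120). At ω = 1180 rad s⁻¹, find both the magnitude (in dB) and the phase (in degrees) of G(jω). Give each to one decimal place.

|j1180 + 1400| = √(1180² + 1400²) = 1831
|j1180 + 120| = √(1180² + 120²) = 1186
|G(j1180)| = 1.15 × 1831 / 1186 = 1.7753
20 log₁₀(1.7753) = 4.99 dB
∠(j1180 + 1400) = arctan(1180/1400) = 40.13°
∠(j1180 + 120) = arctan(1180/120) = 84.19°
∠G(j1180) = 40.13° − 84.19° = -44.07°

|G| = 5.0 dB, ∠G = -44.1°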